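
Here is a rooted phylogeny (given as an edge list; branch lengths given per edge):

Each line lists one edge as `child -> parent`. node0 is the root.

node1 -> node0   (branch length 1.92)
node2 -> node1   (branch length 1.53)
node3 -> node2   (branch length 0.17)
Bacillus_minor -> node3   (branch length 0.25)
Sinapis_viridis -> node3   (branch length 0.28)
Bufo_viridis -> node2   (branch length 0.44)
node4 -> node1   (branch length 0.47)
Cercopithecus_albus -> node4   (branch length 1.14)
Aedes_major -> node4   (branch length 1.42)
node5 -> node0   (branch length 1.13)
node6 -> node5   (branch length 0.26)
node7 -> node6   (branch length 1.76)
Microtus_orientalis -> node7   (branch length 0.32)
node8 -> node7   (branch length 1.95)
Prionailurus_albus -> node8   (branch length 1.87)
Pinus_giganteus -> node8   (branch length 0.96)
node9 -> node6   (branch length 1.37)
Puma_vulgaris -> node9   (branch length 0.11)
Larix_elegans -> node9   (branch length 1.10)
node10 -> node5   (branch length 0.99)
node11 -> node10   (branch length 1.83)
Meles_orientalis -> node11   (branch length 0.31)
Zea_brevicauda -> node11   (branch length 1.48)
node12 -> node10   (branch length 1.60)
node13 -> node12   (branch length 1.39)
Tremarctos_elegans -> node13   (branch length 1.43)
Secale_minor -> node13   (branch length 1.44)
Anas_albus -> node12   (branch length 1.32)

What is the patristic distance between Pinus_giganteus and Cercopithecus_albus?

The path runs Pinus_giganteus → … → MRCA → … → Cercopithecus_albus; the MRCA is the root of the tree.
Branch lengths along that path: 0.96 + 1.95 + 1.76 + 0.26 + 1.13 + 1.92 + 0.47 + 1.14 = 9.59.

9.59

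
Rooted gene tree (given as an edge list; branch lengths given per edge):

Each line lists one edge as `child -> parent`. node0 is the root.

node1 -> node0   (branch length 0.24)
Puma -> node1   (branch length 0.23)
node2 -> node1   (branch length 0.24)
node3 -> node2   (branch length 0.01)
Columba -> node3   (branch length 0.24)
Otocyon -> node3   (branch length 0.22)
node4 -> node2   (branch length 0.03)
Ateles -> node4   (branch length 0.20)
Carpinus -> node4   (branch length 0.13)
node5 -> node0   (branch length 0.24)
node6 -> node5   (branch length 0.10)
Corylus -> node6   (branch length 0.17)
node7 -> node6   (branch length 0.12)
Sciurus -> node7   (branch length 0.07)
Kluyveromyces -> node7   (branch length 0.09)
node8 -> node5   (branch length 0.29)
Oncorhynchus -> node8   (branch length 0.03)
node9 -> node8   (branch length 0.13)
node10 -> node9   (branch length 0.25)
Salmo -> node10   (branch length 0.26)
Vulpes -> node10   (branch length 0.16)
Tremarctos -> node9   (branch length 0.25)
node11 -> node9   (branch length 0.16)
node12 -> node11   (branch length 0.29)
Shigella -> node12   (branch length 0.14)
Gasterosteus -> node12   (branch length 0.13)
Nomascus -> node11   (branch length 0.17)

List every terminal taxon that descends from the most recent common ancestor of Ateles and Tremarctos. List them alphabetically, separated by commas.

Ateles, Carpinus, Columba, Corylus, Gasterosteus, Kluyveromyces, Nomascus, Oncorhynchus, Otocyon, Puma, Salmo, Sciurus, Shigella, Tremarctos, Vulpes

Tracing Ateles: it sits inside (Ateles,Carpinus).
Tracing Tremarctos: it sits inside ((Salmo,Vulpes),Tremarctos,((Shigella,Gasterosteus),Nomascus)).
The smallest clade enclosing both is the whole tree (their MRCA is the root), so the answer is all 15 tips in alphabetical order.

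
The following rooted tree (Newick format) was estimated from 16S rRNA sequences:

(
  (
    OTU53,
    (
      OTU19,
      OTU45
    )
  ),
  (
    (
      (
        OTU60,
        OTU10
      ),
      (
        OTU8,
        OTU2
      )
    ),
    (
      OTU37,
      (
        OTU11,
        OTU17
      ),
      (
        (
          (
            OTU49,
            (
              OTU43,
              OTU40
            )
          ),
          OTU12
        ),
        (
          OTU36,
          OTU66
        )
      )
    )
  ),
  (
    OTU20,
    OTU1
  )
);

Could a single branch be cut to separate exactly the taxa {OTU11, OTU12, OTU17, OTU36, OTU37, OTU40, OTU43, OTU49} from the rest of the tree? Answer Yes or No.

The MRCA of the listed taxa subtends (OTU37,(OTU11,OTU17),(((OTU49,(OTU43,OTU40)),OTU12),(OTU36,OTU66))).
That clade also contains OTU66, which is not in the proposed group, so the group is not monophyletic.

No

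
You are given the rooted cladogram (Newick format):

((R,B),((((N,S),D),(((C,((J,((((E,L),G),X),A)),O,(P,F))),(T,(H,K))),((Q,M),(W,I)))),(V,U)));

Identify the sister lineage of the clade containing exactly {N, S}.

D

The clade containing exactly {N, S} attaches to the tree at the node subtending ((N,S),D).
The other lineage descending from that same node — the sister group — is the single tip D.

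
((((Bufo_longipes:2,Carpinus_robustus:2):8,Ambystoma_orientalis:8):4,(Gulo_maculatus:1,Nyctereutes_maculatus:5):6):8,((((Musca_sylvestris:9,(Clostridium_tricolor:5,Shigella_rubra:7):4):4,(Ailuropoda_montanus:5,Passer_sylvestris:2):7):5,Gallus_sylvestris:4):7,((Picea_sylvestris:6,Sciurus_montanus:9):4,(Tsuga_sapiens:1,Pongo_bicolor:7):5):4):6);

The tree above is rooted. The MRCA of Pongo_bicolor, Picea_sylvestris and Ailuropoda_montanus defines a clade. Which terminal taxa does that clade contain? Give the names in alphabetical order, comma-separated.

Ailuropoda_montanus, Clostridium_tricolor, Gallus_sylvestris, Musca_sylvestris, Passer_sylvestris, Picea_sylvestris, Pongo_bicolor, Sciurus_montanus, Shigella_rubra, Tsuga_sapiens

Tracing Pongo_bicolor: it sits inside (Tsuga_sapiens,Pongo_bicolor).
Tracing Picea_sylvestris: it sits inside (Picea_sylvestris,Sciurus_montanus).
Tracing Ailuropoda_montanus: it sits inside (Ailuropoda_montanus,Passer_sylvestris).
The smallest clade enclosing all 3 is ((((Musca_sylvestris,(Clostridium_tricolor,Shigella_rubra)),(Ailuropoda_montanus,Passer_sylvestris)),Gallus_sylvestris),((Picea_sylvestris,Sciurus_montanus),(Tsuga_sapiens,Pongo_bicolor))); the answer is its 10 terminal taxa in alphabetical order.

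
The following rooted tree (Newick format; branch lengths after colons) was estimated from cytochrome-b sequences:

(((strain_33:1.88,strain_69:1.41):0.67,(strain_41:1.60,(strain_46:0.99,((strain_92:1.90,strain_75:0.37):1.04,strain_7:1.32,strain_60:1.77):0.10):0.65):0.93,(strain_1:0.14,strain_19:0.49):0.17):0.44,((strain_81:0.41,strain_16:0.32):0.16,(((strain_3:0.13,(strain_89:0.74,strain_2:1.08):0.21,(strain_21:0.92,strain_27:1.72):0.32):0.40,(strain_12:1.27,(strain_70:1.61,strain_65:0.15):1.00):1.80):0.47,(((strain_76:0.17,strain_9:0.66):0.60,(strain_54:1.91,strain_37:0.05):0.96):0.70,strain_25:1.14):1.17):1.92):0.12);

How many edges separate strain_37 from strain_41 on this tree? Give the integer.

9

The MRCA of strain_37 and strain_41 is the root of the tree.
From strain_37 up to that node: 6 branches. From strain_41 up to the same node: 3 branches. Total: 6 + 3 = 9.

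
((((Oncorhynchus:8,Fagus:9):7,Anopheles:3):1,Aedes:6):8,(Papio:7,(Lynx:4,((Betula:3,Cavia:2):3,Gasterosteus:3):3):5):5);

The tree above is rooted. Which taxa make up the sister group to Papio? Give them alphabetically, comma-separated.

Papio attaches to the tree at the node subtending (Papio,(Lynx,((Betula,Cavia),Gasterosteus))).
The other lineage descending from that same node — the sister group — is (Lynx,((Betula,Cavia),Gasterosteus)); its 4 tips in alphabetical order are the answer.

Betula, Cavia, Gasterosteus, Lynx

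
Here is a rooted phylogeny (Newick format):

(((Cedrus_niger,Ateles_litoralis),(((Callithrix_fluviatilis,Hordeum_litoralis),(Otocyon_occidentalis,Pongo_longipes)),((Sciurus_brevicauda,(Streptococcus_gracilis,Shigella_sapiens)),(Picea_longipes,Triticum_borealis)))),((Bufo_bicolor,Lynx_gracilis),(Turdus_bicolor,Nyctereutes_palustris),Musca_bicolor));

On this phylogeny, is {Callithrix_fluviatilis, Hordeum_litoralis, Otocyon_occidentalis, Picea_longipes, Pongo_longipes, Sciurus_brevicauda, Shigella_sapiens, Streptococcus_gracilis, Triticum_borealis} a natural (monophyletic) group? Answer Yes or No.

Yes

The most recent common ancestor of these taxa subtends (((Callithrix_fluviatilis,Hordeum_litoralis),(Otocyon_occidentalis,Pongo_longipes)),((Sciurus_brevicauda,(Streptococcus_gracilis,Shigella_sapiens)),(Picea_longipes,Triticum_borealis))).
That clade has exactly 9 tips — every listed taxon and nothing else — so the group is monophyletic.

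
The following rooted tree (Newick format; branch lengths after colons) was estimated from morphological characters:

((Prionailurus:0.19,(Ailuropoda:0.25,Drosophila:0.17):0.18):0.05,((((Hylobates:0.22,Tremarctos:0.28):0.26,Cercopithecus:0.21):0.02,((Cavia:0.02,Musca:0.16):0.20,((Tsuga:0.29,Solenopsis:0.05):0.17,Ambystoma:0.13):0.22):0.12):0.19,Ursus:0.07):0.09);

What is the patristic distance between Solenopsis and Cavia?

The path runs Solenopsis → … → MRCA → … → Cavia; the MRCA is the node subtending ((Cavia,Musca),((Tsuga,Solenopsis),Ambystoma)).
Branch lengths along that path: 0.05 + 0.17 + 0.22 + 0.20 + 0.02 = 0.66.

0.66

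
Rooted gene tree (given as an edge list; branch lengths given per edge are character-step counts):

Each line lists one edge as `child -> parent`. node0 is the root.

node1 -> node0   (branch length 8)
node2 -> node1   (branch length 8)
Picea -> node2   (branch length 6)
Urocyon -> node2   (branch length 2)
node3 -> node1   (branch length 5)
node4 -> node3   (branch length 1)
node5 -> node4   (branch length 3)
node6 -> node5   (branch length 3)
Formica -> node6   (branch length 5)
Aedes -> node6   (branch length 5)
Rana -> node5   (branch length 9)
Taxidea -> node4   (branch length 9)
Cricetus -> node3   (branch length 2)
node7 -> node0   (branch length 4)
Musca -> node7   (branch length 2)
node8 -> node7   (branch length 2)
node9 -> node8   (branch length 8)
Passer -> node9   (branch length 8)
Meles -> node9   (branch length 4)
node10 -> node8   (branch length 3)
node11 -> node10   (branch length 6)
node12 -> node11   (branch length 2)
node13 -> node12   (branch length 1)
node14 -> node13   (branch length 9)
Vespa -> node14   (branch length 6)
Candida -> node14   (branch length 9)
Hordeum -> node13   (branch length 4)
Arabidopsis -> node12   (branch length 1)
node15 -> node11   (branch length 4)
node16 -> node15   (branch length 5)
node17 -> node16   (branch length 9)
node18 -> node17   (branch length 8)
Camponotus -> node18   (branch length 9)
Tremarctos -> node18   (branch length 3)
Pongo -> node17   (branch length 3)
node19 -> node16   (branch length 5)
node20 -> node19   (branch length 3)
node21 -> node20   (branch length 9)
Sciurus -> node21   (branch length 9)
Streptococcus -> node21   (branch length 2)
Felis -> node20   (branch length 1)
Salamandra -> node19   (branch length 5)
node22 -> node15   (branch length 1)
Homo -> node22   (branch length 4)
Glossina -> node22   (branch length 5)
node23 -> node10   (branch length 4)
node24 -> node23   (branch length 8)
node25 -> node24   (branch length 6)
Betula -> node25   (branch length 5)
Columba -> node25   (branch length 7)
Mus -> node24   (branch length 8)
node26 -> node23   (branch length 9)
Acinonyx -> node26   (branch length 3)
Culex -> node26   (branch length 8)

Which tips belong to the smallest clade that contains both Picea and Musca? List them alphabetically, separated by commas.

Tracing Picea: it sits inside (Picea,Urocyon).
Tracing Musca: it sits inside (Musca,((Passer,Meles),(((((Vespa,Candida),Hordeum),Arabidopsis),((((Camponotus,Tremarctos),Pongo),(((Sciurus,Streptococcus),Felis),Salamandra)),(Homo,Glossina))),(((Betula,Columba),Mus),(Acinonyx,Culex))))).
The smallest clade enclosing both is the whole tree (their MRCA is the root), so the answer is all 28 tips in alphabetical order.

Acinonyx, Aedes, Arabidopsis, Betula, Camponotus, Candida, Columba, Cricetus, Culex, Felis, Formica, Glossina, Homo, Hordeum, Meles, Mus, Musca, Passer, Picea, Pongo, Rana, Salamandra, Sciurus, Streptococcus, Taxidea, Tremarctos, Urocyon, Vespa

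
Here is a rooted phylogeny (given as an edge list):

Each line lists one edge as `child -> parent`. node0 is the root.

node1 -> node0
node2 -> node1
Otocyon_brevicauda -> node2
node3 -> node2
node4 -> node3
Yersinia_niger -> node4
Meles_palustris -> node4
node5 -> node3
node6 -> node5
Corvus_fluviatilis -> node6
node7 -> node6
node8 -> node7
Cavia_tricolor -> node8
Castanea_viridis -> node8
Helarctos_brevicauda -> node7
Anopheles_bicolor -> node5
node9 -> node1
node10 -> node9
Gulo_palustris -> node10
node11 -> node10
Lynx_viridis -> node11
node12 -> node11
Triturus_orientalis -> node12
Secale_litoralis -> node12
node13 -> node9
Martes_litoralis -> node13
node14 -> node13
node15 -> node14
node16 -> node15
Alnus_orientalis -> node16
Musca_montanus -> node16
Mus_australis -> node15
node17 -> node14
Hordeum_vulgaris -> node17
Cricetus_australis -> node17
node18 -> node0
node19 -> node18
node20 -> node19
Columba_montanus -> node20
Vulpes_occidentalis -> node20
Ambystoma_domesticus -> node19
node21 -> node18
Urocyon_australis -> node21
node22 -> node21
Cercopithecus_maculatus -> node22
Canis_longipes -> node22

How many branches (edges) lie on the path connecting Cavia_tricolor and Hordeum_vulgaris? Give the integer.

The MRCA of Cavia_tricolor and Hordeum_vulgaris is the node subtending ((Otocyon_brevicauda,((Yersinia_niger,Meles_palustris),((Corvus_fluviatilis,((Cavia_tricolor,Castanea_viridis),Helarctos_brevicauda)),Anopheles_bicolor))),((Gulo_palustris,(Lynx_viridis,(Triturus_orientalis,Secale_litoralis))),(Martes_litoralis,(((Alnus_orientalis,Musca_montanus),Mus_australis),(Hordeum_vulgaris,Cricetus_australis))))).
From Cavia_tricolor up to that node: 7 branches. From Hordeum_vulgaris up to the same node: 5 branches. Total: 7 + 5 = 12.

12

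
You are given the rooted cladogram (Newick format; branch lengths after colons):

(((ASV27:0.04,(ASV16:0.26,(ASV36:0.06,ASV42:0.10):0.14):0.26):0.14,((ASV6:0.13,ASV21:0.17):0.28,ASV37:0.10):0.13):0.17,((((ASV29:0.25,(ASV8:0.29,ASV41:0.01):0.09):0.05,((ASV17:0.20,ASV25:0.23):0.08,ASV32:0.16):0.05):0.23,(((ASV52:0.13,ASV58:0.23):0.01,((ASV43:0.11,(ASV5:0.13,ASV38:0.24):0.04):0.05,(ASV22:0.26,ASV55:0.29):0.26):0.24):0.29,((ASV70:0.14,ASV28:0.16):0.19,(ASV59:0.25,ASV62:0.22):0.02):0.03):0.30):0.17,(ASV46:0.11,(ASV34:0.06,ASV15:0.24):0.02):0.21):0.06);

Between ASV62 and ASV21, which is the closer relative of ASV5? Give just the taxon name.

The MRCA of ASV5 and ASV62 subtends (((ASV52,ASV58),((ASV43,(ASV5,ASV38)),(ASV22,ASV55))),((ASV70,ASV28),(ASV59,ASV62))) (11 taxa).
The MRCA of ASV5 and ASV21 is the root, subtending the entire tree (27 taxa).
The first is nested inside the second, so ASV5 shares a more recent common ancestor with ASV62.

ASV62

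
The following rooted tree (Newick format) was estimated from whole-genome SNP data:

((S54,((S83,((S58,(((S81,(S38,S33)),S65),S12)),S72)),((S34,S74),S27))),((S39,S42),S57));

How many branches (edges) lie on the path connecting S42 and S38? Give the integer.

The MRCA of S42 and S38 is the root of the tree.
From S42 up to that node: 3 branches. From S38 up to the same node: 10 branches. Total: 3 + 10 = 13.

13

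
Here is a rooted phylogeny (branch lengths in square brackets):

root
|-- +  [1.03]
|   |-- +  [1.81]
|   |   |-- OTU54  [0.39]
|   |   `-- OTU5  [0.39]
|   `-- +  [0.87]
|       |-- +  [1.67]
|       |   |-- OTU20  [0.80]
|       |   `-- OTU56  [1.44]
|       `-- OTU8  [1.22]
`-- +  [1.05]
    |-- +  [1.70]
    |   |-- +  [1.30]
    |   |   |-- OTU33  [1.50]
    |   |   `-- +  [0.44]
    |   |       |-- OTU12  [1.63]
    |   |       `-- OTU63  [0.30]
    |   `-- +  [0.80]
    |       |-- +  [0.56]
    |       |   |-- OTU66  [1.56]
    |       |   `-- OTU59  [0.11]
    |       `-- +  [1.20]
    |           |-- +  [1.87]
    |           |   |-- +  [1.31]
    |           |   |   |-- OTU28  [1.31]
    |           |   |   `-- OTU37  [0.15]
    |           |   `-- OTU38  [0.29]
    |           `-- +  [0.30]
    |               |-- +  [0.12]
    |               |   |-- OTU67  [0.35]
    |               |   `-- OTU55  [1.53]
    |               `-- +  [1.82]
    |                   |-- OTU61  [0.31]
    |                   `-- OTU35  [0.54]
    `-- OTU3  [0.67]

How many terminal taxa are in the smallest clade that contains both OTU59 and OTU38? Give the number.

9

The MRCA of OTU59 and OTU38 is the node subtending ((OTU66,OTU59),(((OTU28,OTU37),OTU38),((OTU67,OTU55),(OTU61,OTU35)))).
That clade contains 9 terminal taxa: OTU28, OTU35, OTU37, OTU38, OTU55, OTU59, OTU61, OTU66, OTU67.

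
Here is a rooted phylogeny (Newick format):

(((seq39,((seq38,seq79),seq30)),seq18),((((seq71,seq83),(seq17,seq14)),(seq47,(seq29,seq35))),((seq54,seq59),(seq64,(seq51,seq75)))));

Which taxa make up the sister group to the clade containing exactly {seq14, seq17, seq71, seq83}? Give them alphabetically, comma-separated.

seq29, seq35, seq47

The clade containing exactly {seq14, seq17, seq71, seq83} attaches to the tree at the node subtending (((seq71,seq83),(seq17,seq14)),(seq47,(seq29,seq35))).
The other lineage descending from that same node — the sister group — is (seq47,(seq29,seq35)); its 3 tips in alphabetical order are the answer.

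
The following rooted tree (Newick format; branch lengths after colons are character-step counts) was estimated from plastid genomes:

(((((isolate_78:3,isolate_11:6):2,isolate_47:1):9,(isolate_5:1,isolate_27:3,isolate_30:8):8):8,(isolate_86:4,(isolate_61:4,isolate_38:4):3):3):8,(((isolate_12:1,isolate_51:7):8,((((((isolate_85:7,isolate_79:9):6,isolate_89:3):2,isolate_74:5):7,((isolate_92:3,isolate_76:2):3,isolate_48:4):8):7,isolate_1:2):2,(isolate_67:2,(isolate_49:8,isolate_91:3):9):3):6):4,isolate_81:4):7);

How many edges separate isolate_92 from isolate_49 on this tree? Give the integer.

The MRCA of isolate_92 and isolate_49 is the node subtending ((((((isolate_85,isolate_79),isolate_89),isolate_74),((isolate_92,isolate_76),isolate_48)),isolate_1),(isolate_67,(isolate_49,isolate_91))).
From isolate_92 up to that node: 5 branches. From isolate_49 up to the same node: 3 branches. Total: 5 + 3 = 8.

8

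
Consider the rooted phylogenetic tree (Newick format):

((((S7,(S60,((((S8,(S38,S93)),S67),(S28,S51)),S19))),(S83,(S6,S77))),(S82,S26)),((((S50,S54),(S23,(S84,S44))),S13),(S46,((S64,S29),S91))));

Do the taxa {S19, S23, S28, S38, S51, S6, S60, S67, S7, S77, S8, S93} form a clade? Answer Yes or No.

No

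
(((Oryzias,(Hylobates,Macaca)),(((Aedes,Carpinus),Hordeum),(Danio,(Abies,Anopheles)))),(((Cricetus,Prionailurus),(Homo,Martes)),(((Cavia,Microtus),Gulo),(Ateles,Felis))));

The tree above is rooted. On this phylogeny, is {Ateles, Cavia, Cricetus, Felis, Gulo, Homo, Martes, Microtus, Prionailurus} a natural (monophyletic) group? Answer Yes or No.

The most recent common ancestor of these taxa subtends (((Cricetus,Prionailurus),(Homo,Martes)),(((Cavia,Microtus),Gulo),(Ateles,Felis))).
That clade has exactly 9 tips — every listed taxon and nothing else — so the group is monophyletic.

Yes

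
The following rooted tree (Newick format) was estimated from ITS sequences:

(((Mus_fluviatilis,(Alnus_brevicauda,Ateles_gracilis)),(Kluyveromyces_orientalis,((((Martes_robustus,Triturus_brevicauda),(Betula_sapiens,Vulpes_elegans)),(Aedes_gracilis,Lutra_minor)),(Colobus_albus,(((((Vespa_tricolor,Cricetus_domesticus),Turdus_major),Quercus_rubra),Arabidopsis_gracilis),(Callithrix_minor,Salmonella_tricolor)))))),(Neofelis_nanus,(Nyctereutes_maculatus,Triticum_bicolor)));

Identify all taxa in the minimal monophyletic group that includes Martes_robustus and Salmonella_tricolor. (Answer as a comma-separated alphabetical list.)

Tracing Martes_robustus: it sits inside (Martes_robustus,Triturus_brevicauda).
Tracing Salmonella_tricolor: it sits inside (Callithrix_minor,Salmonella_tricolor).
The smallest clade enclosing both is ((((Martes_robustus,Triturus_brevicauda),(Betula_sapiens,Vulpes_elegans)),(Aedes_gracilis,Lutra_minor)),(Colobus_albus,(((((Vespa_tricolor,Cricetus_domesticus),Turdus_major),Quercus_rubra),Arabidopsis_gracilis),(Callithrix_minor,Salmonella_tricolor)))); the answer is its 14 terminal taxa in alphabetical order.

Aedes_gracilis, Arabidopsis_gracilis, Betula_sapiens, Callithrix_minor, Colobus_albus, Cricetus_domesticus, Lutra_minor, Martes_robustus, Quercus_rubra, Salmonella_tricolor, Triturus_brevicauda, Turdus_major, Vespa_tricolor, Vulpes_elegans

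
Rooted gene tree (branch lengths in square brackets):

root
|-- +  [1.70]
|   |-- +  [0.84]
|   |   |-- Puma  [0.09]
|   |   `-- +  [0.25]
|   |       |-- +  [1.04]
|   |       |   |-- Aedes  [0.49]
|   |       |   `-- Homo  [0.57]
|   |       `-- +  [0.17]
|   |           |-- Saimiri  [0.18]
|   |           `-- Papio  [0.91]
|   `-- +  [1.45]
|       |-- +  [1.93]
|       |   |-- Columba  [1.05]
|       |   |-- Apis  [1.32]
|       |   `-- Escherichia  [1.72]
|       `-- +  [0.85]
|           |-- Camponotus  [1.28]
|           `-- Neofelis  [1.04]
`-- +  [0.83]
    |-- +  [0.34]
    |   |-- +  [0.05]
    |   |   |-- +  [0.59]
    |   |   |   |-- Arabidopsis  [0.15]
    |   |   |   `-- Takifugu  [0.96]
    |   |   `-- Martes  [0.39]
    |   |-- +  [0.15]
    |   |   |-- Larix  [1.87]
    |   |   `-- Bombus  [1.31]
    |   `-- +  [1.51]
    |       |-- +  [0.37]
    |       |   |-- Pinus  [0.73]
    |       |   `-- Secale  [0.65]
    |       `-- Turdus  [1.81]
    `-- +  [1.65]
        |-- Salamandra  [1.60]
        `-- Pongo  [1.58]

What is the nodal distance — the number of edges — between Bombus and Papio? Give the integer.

The MRCA of Bombus and Papio is the root of the tree.
From Bombus up to that node: 4 branches. From Papio up to the same node: 5 branches. Total: 4 + 5 = 9.

9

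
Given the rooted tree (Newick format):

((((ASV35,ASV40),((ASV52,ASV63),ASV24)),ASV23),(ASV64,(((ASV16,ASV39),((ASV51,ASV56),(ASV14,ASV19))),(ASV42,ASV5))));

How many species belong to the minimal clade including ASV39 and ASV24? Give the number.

The MRCA of ASV39 and ASV24 is the root, so the clade is the entire tree.
That clade contains 15 terminal taxa: ASV14, ASV16, ASV19, ASV23, ASV24, ASV35, ASV39, ASV40, ASV42, ASV5, ASV51, ASV52, ASV56, ASV63, ASV64.

15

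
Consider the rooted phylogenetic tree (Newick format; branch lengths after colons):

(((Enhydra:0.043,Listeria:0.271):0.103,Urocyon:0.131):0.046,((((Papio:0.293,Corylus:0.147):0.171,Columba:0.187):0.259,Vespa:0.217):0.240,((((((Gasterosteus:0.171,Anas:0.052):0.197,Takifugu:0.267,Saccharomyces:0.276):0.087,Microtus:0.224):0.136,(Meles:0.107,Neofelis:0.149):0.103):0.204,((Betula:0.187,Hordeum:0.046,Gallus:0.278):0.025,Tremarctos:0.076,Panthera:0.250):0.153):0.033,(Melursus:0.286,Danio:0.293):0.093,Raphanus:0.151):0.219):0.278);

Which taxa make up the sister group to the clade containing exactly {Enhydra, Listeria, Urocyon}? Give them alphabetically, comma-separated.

Anas, Betula, Columba, Corylus, Danio, Gallus, Gasterosteus, Hordeum, Meles, Melursus, Microtus, Neofelis, Panthera, Papio, Raphanus, Saccharomyces, Takifugu, Tremarctos, Vespa

The clade containing exactly {Enhydra, Listeria, Urocyon} attaches directly to the root of the tree.
The other lineage descending from that same node — the sister group — is ((((Papio,Corylus),Columba),Vespa),((((((Gasterosteus,Anas),Takifugu,Saccharomyces),Microtus),(Meles,Neofelis)),((Betula,Hordeum,Gallus),Tremarctos,Panthera)),(Melursus,Danio),Raphanus)); its 19 tips in alphabetical order are the answer.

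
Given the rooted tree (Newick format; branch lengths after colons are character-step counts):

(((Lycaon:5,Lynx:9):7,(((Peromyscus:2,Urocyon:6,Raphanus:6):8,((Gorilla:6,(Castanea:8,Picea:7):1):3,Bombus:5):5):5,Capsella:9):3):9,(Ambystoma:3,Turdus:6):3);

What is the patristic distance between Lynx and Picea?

The path runs Lynx → … → MRCA → … → Picea; the MRCA is the node subtending ((Lycaon,Lynx),(((Peromyscus,Urocyon,Raphanus),((Gorilla,(Castanea,Picea)),Bombus)),Capsella)).
Branch lengths along that path: 9 + 7 + 3 + 5 + 5 + 3 + 1 + 7 = 40.

40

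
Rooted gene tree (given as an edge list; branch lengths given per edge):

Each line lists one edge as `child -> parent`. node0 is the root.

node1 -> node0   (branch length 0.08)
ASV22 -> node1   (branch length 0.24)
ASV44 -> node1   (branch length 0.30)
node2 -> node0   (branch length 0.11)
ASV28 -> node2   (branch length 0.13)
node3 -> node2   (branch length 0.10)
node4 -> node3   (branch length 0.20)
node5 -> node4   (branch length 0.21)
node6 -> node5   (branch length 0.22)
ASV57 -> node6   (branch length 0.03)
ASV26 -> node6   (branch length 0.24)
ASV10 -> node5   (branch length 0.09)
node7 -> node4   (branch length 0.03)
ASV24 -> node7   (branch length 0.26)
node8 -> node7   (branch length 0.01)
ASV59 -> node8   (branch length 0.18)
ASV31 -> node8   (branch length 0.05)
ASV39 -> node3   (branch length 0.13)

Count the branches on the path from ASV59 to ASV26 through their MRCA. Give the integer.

The MRCA of ASV59 and ASV26 is the node subtending (((ASV57,ASV26),ASV10),(ASV24,(ASV59,ASV31))).
From ASV59 up to that node: 3 branches. From ASV26 up to the same node: 3 branches. Total: 3 + 3 = 6.

6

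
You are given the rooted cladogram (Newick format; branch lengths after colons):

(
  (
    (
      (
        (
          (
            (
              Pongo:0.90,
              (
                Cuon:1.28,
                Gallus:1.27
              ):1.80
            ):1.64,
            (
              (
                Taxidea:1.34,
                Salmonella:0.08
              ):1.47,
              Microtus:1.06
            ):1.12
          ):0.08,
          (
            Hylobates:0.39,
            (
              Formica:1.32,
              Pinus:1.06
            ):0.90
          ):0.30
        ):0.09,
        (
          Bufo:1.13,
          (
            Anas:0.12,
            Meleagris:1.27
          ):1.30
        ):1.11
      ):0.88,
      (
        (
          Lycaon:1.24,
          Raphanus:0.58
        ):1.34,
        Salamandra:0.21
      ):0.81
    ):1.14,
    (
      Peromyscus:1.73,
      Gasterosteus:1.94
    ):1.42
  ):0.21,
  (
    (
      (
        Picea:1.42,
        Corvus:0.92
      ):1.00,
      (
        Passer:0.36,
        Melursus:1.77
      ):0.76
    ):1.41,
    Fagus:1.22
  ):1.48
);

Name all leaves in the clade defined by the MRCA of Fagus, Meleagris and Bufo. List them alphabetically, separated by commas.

Tracing Fagus: it sits inside (((Picea,Corvus),(Passer,Melursus)),Fagus).
Tracing Meleagris: it sits inside (Anas,Meleagris).
Tracing Bufo: it sits inside (Bufo,(Anas,Meleagris)).
The smallest clade enclosing all 3 is the whole tree (their MRCA is the root), so the answer is all 22 tips in alphabetical order.

Anas, Bufo, Corvus, Cuon, Fagus, Formica, Gallus, Gasterosteus, Hylobates, Lycaon, Meleagris, Melursus, Microtus, Passer, Peromyscus, Picea, Pinus, Pongo, Raphanus, Salamandra, Salmonella, Taxidea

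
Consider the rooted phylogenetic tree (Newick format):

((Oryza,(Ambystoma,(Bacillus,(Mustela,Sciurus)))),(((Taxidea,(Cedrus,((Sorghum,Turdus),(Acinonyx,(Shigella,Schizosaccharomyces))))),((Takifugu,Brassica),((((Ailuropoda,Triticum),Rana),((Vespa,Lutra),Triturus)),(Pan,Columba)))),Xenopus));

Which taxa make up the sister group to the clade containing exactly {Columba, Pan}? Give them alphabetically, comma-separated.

Ailuropoda, Lutra, Rana, Triticum, Triturus, Vespa

The clade containing exactly {Columba, Pan} attaches to the tree at the node subtending ((((Ailuropoda,Triticum),Rana),((Vespa,Lutra),Triturus)),(Pan,Columba)).
The other lineage descending from that same node — the sister group — is (((Ailuropoda,Triticum),Rana),((Vespa,Lutra),Triturus)); its 6 tips in alphabetical order are the answer.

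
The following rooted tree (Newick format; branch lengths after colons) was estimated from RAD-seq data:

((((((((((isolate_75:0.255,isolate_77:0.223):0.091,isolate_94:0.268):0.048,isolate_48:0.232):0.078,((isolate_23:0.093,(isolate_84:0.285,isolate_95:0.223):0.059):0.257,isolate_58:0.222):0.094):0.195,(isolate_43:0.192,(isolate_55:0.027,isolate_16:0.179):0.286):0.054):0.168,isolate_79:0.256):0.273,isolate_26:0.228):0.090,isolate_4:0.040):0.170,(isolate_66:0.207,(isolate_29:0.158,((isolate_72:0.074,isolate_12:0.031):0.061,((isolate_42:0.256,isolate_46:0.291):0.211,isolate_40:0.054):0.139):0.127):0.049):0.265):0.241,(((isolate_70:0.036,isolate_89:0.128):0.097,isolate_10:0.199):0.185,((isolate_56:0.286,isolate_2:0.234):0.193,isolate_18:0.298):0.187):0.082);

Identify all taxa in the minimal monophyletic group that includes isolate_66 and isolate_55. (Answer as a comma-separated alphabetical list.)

isolate_12, isolate_16, isolate_23, isolate_26, isolate_29, isolate_4, isolate_40, isolate_42, isolate_43, isolate_46, isolate_48, isolate_55, isolate_58, isolate_66, isolate_72, isolate_75, isolate_77, isolate_79, isolate_84, isolate_94, isolate_95

Tracing isolate_66: it sits inside (isolate_66,(isolate_29,((isolate_72,isolate_12),((isolate_42,isolate_46),isolate_40)))).
Tracing isolate_55: it sits inside (isolate_55,isolate_16).
The smallest clade enclosing both is (((((((((isolate_75,isolate_77),isolate_94),isolate_48),((isolate_23,(isolate_84,isolate_95)),isolate_58)),(isolate_43,(isolate_55,isolate_16))),isolate_79),isolate_26),isolate_4),(isolate_66,(isolate_29,((isolate_72,isolate_12),((isolate_42,isolate_46),isolate_40))))); the answer is its 21 terminal taxa in alphabetical order.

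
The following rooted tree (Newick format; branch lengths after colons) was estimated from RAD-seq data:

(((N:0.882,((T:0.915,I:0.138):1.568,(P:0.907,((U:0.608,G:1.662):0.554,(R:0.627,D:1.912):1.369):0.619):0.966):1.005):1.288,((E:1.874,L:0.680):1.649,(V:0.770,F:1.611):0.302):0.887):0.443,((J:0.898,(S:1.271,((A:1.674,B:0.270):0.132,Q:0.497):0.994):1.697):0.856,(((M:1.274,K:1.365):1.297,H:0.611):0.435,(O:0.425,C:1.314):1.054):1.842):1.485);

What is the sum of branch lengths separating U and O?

The path runs U → … → MRCA → … → O; the MRCA is the root of the tree.
Branch lengths along that path: 0.608 + 0.554 + 0.619 + 0.966 + 1.005 + 1.288 + 0.443 + 1.485 + 1.842 + 1.054 + 0.425 = 10.289.

10.289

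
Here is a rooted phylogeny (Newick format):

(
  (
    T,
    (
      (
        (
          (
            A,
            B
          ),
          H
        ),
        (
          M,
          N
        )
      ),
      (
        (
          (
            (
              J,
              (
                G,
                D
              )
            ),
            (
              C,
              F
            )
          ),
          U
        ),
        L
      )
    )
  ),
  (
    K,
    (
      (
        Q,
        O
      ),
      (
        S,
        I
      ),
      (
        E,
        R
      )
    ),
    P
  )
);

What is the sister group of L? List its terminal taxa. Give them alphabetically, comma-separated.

L attaches to the tree at the node subtending ((((J,(G,D)),(C,F)),U),L).
The other lineage descending from that same node — the sister group — is (((J,(G,D)),(C,F)),U); its 6 tips in alphabetical order are the answer.

C, D, F, G, J, U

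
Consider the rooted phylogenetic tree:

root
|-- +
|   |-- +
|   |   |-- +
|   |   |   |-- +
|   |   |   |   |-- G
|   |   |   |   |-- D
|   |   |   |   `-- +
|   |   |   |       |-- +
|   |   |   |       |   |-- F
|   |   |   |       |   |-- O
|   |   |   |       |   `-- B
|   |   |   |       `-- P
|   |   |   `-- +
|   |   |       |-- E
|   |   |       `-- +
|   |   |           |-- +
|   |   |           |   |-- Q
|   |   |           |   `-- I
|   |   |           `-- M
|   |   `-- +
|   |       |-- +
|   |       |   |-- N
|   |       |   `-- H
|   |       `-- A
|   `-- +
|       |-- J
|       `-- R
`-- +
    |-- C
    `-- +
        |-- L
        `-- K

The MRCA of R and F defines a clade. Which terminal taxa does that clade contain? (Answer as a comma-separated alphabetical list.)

A, B, D, E, F, G, H, I, J, M, N, O, P, Q, R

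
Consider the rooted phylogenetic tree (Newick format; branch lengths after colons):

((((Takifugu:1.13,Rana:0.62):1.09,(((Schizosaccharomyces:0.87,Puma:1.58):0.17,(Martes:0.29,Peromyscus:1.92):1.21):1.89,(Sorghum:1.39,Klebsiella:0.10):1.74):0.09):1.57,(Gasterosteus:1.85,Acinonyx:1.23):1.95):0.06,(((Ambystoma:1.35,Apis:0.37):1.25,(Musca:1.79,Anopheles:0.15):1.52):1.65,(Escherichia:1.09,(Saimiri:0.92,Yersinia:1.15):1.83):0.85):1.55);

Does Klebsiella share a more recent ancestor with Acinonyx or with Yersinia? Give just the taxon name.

The MRCA of Klebsiella and Acinonyx subtends (((Takifugu,Rana),(((Schizosaccharomyces,Puma),(Martes,Peromyscus)),(Sorghum,Klebsiella))),(Gasterosteus,Acinonyx)) (10 taxa).
The MRCA of Klebsiella and Yersinia is the root, subtending the entire tree (17 taxa).
The first is nested inside the second, so Klebsiella shares a more recent common ancestor with Acinonyx.

Acinonyx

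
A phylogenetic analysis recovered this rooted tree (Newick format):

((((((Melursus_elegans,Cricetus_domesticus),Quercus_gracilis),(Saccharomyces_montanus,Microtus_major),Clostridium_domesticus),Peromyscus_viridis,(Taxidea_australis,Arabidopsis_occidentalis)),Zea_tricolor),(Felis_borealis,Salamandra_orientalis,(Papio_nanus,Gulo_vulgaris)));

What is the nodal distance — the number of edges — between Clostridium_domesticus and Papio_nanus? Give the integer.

The MRCA of Clostridium_domesticus and Papio_nanus is the root of the tree.
From Clostridium_domesticus up to that node: 4 branches. From Papio_nanus up to the same node: 3 branches. Total: 4 + 3 = 7.

7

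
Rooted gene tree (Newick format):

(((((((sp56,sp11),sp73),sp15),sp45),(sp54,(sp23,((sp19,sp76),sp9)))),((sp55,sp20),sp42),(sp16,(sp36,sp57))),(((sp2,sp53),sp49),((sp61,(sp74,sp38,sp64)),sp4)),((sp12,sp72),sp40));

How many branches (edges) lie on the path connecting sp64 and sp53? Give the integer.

7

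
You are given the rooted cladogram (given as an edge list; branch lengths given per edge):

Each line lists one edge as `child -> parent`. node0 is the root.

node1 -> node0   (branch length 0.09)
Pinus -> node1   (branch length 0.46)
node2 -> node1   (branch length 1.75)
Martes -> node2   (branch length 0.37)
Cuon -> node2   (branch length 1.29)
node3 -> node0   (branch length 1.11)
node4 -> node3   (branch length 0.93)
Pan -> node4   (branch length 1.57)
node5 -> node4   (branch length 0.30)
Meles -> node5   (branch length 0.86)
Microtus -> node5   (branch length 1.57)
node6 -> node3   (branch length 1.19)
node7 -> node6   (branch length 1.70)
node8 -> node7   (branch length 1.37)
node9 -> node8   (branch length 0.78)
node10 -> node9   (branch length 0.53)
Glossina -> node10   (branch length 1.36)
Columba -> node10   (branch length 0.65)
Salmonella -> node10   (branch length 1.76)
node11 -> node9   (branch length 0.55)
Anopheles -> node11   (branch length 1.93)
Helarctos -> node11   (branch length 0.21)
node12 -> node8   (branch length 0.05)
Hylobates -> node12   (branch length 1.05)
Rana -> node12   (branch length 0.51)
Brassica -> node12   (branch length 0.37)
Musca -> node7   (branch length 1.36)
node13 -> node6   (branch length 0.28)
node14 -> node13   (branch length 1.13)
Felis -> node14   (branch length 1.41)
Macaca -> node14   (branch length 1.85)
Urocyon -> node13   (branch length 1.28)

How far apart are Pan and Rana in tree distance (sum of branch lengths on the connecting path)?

The path runs Pan → … → MRCA → … → Rana; the MRCA is the node subtending ((Pan,(Meles,Microtus)),(((((Glossina,Columba,Salmonella),(Anopheles,Helarctos)),(Hylobates,Rana,Brassica)),Musca),((Felis,Macaca),Urocyon))).
Branch lengths along that path: 1.57 + 0.93 + 1.19 + 1.70 + 1.37 + 0.05 + 0.51 = 7.32.

7.32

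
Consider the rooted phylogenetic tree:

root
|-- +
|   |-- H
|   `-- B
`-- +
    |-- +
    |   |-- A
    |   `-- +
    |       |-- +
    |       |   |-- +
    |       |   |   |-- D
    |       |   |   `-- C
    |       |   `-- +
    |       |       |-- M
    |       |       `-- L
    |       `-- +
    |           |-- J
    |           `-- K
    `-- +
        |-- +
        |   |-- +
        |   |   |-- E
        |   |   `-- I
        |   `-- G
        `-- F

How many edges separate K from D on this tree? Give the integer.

The MRCA of K and D is the node subtending (((D,C),(M,L)),(J,K)).
From K up to that node: 2 branches. From D up to the same node: 3 branches. Total: 2 + 3 = 5.

5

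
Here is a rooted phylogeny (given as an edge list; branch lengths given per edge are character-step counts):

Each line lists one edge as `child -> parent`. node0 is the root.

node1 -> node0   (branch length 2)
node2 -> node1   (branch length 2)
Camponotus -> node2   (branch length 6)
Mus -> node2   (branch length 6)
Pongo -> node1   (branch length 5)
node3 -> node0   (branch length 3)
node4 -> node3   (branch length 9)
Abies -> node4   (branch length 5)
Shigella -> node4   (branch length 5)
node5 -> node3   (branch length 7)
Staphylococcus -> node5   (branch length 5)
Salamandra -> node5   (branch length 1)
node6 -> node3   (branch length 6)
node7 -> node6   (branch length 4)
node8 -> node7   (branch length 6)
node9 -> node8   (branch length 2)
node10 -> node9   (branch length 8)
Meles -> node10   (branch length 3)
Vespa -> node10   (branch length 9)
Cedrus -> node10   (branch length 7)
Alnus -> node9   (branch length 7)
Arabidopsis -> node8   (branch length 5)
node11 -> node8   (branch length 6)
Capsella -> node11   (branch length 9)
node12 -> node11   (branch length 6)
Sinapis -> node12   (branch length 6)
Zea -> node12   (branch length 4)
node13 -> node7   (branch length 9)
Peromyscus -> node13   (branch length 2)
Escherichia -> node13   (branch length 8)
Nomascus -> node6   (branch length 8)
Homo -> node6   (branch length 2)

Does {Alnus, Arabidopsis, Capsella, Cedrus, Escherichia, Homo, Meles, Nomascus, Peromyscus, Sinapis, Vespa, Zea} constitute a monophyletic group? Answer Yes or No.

The most recent common ancestor of these taxa subtends (((((Meles,Vespa,Cedrus),Alnus),Arabidopsis,(Capsella,(Sinapis,Zea))),(Peromyscus,Escherichia)),Nomascus,Homo).
That clade has exactly 12 tips — every listed taxon and nothing else — so the group is monophyletic.

Yes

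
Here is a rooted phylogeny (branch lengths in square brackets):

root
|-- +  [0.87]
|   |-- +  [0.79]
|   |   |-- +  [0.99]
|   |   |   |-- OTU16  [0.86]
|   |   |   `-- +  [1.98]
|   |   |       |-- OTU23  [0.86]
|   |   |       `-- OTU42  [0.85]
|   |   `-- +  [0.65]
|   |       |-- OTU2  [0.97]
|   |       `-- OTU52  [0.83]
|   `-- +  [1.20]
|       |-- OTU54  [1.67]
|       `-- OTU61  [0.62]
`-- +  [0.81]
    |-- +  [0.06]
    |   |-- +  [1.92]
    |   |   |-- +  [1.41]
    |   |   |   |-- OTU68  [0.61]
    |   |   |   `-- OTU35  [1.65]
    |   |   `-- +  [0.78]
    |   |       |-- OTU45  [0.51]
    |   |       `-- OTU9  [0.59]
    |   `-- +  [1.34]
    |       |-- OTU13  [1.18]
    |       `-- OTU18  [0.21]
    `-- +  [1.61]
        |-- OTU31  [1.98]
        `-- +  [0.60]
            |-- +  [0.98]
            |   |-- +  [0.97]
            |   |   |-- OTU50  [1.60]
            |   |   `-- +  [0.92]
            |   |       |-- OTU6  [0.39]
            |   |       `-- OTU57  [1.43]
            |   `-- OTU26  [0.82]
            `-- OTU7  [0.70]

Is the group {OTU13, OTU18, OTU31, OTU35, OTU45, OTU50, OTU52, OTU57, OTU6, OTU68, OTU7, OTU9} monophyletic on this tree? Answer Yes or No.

No

The MRCA of the listed taxa is the root, so the smallest clade containing them is the whole tree.
That clade also contains OTU16, OTU2, OTU23, OTU26, OTU42, OTU54, OTU61, which are not in the proposed group, so the group is not monophyletic.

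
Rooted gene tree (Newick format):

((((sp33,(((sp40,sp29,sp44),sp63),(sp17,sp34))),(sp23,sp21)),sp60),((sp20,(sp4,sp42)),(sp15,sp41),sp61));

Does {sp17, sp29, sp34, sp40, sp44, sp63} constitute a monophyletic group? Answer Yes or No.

Yes

The most recent common ancestor of these taxa subtends (((sp40,sp29,sp44),sp63),(sp17,sp34)).
That clade has exactly 6 tips — every listed taxon and nothing else — so the group is monophyletic.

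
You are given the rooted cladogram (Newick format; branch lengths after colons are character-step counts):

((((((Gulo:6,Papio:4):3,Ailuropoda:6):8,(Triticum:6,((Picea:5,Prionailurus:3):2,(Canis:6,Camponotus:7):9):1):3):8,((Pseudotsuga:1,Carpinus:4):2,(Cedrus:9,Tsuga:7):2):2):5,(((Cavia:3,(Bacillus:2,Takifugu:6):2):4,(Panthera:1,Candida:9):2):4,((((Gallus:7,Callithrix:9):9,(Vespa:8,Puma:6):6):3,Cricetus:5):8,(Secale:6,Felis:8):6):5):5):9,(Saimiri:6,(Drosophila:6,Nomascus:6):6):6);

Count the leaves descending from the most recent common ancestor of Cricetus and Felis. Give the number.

The MRCA of Cricetus and Felis is the node subtending ((((Gallus,Callithrix),(Vespa,Puma)),Cricetus),(Secale,Felis)).
That clade contains 7 terminal taxa: Callithrix, Cricetus, Felis, Gallus, Puma, Secale, Vespa.

7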